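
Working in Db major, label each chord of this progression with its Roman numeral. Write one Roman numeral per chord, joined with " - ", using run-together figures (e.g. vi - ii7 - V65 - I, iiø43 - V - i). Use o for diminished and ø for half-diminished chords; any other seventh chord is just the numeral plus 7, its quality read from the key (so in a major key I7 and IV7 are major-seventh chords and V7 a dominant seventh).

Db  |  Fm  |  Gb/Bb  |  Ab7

Db: major triad on Db = scale degree 1 → I.
Fm has root F, degree 3 in Db major, so iii.
Gb/Bb has root Gb, degree 4 in Db major, so IV6.
Ab7: dominant seventh chord on Ab = scale degree 5 → V7.

I - iii - IV6 - V7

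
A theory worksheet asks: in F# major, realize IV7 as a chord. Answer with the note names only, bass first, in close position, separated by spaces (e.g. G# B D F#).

B D# F# A#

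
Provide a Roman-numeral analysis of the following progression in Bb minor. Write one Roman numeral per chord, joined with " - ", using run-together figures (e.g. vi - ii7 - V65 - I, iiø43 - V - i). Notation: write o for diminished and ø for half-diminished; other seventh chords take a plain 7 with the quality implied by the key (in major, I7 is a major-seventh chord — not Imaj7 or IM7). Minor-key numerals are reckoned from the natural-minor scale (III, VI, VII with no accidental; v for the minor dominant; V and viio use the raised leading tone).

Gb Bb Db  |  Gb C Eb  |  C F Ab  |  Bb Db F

VI - iio64 - v64 - i

Gb-Bb-Db has root Gb, degree 6 in Bb minor, so VI.
Gb-C-Eb: diminished triad on C = scale degree 2 → iio64.
C-F-Ab: root F is the dominant; minor triad there is v64.
Bb-Db-F: root Bb is the tonic; minor triad there is i.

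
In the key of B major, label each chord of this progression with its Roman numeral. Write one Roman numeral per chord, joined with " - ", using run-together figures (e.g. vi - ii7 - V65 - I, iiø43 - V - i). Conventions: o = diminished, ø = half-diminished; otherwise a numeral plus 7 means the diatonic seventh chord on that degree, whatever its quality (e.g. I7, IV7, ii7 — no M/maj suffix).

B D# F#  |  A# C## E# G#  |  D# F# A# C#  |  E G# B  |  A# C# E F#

I - V7/iii - iii7 - IV - V65

B-D#-F# has root B, degree 1 in B major, so I.
A#-C##-E#-G# is the secondary dominant of iii (dominant seventh chord on A#): V7/iii.
D#-F#-A#-C#: root D# is the mediant; minor seventh chord there is iii7.
E-G#-B has root E, degree 4 in B major, so IV.
A#-C#-E-F#: dominant seventh chord on F# = scale degree 5 → V65.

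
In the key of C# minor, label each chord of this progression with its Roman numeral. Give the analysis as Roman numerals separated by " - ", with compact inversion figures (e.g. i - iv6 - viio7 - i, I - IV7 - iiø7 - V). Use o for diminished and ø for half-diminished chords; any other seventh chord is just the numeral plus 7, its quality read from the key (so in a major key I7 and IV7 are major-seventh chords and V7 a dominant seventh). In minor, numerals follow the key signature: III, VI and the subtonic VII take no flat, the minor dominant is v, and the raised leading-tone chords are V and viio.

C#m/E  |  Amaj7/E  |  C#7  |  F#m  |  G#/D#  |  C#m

C#m/E: minor triad on C# = scale degree 1 → i6.
Amaj7/E: root A is the submediant; major seventh chord there is VI43.
C#7 is the secondary dominant of iv (dominant seventh chord on C#): V7/iv.
F#m: root F# is the subdominant; minor triad there is iv.
G#/D#: root G# is the dominant; major triad there is V64.
C#m has root C#, degree 1 in C# minor, so i.

i6 - VI43 - V7/iv - iv - V64 - i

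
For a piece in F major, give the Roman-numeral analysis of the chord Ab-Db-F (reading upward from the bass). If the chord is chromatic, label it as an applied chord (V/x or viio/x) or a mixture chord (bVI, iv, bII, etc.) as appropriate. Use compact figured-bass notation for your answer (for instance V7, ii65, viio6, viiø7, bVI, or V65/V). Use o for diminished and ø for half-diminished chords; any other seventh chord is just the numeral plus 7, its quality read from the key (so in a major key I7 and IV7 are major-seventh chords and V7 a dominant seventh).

bVI64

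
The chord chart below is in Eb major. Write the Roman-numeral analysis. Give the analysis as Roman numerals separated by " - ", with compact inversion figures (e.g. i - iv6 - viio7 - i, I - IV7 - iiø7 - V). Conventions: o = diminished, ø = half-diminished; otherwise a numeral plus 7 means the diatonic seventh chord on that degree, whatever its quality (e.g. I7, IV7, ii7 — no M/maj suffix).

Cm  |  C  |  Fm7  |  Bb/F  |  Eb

vi - V/ii - ii7 - V64 - I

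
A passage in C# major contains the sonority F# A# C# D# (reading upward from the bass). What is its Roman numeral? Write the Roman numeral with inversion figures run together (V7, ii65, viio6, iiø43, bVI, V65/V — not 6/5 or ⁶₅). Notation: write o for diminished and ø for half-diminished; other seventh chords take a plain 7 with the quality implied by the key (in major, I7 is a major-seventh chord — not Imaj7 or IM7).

ii65

The pitches D#-F#-A#-C# form a minor seventh chord rooted on D#.
In C# major, D# is the supertonic; the diatonic minor seventh chord there is ii7.
With F# in the bass the chord is in first inversion, so the figured bass is 65.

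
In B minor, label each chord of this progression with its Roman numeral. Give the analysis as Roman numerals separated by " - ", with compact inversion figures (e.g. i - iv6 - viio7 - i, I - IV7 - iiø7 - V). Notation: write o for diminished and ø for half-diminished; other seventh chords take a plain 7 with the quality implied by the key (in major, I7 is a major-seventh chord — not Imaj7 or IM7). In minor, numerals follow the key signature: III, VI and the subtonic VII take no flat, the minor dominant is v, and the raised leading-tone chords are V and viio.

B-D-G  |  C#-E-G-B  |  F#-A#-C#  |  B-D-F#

VI6 - iiø7 - V - i

B-D-G: root G is the submediant; major triad there is VI6.
C#-E-G-B: root C# is the supertonic; half-diminished seventh chord there is iiø7.
F#-A#-C#: major triad on F# = scale degree 5 → V.
B-D-F# has root B, degree 1 in B minor, so i.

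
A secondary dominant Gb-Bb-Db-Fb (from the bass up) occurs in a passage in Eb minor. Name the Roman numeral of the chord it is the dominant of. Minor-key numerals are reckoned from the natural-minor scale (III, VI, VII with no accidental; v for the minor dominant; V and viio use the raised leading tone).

The chord is a dominant seventh chord on Gb.
A dominant resolves down a perfect fifth: Gb → Cb. In Eb minor, Cb is scale degree 6, i.e. VI.

VI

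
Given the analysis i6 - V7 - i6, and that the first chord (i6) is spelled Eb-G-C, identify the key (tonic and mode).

i6 is given as Eb-G-C — a minor triad with root C.
If C is scale degree 1 and the mode makes that degree carry a minor triad, the tonic is C and the mode is minor.

C minor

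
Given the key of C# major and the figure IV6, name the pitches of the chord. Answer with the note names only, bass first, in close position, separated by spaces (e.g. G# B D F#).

A# C# F#

In C# major, the subdominant is F#, and the diatonic chord built there is a major triad.
That chord is spelled F#-A#-C#.
The figured bass 6 indicates first inversion, placing the third (A#) in the bass: A#-C#-F#.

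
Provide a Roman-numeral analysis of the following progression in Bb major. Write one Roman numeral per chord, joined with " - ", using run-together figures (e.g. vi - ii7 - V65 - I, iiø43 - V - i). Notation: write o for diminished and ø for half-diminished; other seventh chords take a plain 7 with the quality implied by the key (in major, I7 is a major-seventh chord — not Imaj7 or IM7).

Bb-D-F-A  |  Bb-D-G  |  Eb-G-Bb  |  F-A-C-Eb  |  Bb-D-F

I7 - vi6 - IV - V7 - I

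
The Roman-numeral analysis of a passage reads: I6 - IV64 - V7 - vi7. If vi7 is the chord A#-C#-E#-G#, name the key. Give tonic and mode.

C# major

The anchor chord is a minor seventh chord on A#, labeled vi7.
If A# is scale degree 6 and the mode makes that degree carry a minor seventh chord, the tonic is C# and the mode is major.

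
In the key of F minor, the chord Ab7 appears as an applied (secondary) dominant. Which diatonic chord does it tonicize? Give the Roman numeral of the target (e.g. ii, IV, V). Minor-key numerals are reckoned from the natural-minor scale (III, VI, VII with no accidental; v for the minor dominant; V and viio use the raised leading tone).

VI

The chord is a dominant seventh chord on Ab.
A dominant resolves down a perfect fifth: Ab → Db. In F minor, Db is scale degree 6, i.e. VI.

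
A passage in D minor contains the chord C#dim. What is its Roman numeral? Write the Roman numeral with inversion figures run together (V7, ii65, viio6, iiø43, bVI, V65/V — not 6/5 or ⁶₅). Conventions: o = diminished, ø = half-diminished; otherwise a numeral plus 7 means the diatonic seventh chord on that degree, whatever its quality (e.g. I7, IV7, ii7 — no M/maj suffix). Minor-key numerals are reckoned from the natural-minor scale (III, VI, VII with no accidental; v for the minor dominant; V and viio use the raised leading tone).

The pitches C#-E-G form a diminished triad rooted on C#.
C# is scale degree 7 in D minor, and a diminished triad on that degree is written viio.

viio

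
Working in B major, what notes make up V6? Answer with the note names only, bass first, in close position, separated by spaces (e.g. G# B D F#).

The numeral's case and figure indicate a major triad. In B major its root, the dominant, is F#.
Stacking thirds from F# gives F#-A#-C#.
With the 6 figure the chord is in first inversion; from the bass A# upward in close position it reads A#-C#-F#.

A# C# F#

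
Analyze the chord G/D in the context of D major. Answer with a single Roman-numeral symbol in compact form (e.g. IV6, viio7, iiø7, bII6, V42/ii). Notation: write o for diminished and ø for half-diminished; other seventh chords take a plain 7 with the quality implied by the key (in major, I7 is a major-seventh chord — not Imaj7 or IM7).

IV64

The pitches G-B-D form a major triad rooted on G.
G is scale degree 4 in D major, and a major triad on that degree is written IV.
With D in the bass the chord is in second inversion, so the figured bass is 64.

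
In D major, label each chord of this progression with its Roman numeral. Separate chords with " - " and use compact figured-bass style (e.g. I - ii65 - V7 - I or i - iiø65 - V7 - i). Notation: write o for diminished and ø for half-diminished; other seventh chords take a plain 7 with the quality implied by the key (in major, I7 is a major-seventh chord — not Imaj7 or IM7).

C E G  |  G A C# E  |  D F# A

bVII - V42 - I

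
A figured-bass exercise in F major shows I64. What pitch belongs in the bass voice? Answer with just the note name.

C

I in F major has root F; the chord is F-A-C.
The figure 64 means second inversion — the fifth is in the bass.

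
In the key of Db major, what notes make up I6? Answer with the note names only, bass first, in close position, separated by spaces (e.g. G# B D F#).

F Ab Db

The numeral's case and figure indicate a major triad. In Db major its root, scale degree 1, is Db.
That chord is spelled Db-F-Ab.
The figured bass 6 indicates first inversion, placing the third (F) in the bass: F-Ab-Db.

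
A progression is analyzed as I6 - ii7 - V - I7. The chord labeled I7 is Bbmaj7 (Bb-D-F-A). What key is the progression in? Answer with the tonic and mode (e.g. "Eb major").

Bb major

I7 is given as Bb-D-F-A — a major seventh chord with root Bb.
If Bb is scale degree 1 and the mode makes that degree carry a major seventh chord, the tonic is Bb and the mode is major.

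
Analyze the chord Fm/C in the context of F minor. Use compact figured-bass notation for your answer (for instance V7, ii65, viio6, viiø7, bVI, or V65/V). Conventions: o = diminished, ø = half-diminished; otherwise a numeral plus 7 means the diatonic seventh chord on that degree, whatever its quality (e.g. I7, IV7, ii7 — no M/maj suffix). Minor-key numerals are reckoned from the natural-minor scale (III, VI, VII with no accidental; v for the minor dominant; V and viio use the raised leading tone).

i64

The pitches F-Ab-C form a minor triad rooted on F.
F is scale degree 1 in F minor, and a minor triad on that degree is written i.
With C in the bass the chord is in second inversion, so the figured bass is 64.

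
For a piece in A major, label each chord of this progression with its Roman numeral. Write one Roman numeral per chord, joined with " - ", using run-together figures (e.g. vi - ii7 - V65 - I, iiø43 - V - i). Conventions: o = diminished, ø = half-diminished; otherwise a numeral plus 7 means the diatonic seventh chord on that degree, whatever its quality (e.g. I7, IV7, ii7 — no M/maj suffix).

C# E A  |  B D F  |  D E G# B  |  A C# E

I6 - iio - V42 - I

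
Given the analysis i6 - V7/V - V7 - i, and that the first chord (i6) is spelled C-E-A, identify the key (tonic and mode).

The chord Am/C is a minor triad rooted on A; its label is i6.
If A is scale degree 1 and the mode makes that degree carry a minor triad, the tonic is A and the mode is minor.

A minor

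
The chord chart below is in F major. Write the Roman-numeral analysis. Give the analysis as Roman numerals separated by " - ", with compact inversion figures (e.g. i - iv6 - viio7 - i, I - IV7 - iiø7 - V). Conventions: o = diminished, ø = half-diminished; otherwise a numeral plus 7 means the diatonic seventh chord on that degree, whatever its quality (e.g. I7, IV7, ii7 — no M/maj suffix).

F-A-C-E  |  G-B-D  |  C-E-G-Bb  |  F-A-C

F-A-C-E: major seventh chord on F = scale degree 1 → I7.
G-B-D: chromatic; G is V of V, so V/V.
C-E-G-Bb: root C is the dominant; dominant seventh chord there is V7.
F-A-C has root F, degree 1 in F major, so I.

I7 - V/V - V7 - I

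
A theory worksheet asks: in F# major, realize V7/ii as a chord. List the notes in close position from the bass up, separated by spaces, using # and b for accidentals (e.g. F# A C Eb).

D# F## A# C#

V7/ii is a secondary dominant — the dominant seventh of ii. ii in F# major is G#, so the applied chord's root is D#, a perfect fifth above.
Building a dominant seventh chord on D# gives D#-F##-A#-C#.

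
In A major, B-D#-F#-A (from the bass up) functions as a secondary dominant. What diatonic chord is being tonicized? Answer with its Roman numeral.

V

The chord is a dominant seventh chord on B.
A dominant resolves down a perfect fifth: B → E. In A major, E is scale degree 5, i.e. V.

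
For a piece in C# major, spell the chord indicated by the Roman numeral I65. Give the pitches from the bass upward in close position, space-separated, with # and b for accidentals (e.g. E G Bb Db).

In C# major, scale degree 1 is C#, and the diatonic chord built there is a major seventh chord.
Stacking thirds from C# gives C#-E#-G#-B#.
With the 65 figure the chord is in first inversion; from the bass E# upward in close position it reads E#-G#-B#-C#.

E# G# B# C#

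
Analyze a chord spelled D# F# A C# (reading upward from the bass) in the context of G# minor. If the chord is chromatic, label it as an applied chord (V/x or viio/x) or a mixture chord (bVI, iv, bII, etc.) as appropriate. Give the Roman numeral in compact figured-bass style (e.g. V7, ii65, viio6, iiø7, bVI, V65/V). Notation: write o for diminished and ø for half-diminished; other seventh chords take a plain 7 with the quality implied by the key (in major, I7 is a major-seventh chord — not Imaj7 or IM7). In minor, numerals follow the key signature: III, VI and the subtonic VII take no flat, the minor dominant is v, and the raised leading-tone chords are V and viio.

viiø7/VI

Stacked in thirds the chord is D#-F#-A-C#: a half-diminished seventh chord on D#.
D# sits a half step below E (VI in G# minor); a diminished chord there is the applied leading-tone chord of VI.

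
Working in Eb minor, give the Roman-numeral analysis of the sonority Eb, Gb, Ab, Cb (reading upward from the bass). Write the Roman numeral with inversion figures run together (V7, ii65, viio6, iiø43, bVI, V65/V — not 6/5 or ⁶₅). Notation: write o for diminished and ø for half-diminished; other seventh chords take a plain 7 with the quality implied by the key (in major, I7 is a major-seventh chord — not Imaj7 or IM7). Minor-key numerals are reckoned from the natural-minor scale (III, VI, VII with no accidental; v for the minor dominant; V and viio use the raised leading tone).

iv43

Stacked in thirds the chord is Ab-Cb-Eb-Gb: a minor seventh chord on Ab.
In Eb minor, Ab is the subdominant; the diatonic minor seventh chord there is iv7.
With Eb in the bass the chord is in second inversion, so the figured bass is 43.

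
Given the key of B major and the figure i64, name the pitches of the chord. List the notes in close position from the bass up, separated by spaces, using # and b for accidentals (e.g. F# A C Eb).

F# B D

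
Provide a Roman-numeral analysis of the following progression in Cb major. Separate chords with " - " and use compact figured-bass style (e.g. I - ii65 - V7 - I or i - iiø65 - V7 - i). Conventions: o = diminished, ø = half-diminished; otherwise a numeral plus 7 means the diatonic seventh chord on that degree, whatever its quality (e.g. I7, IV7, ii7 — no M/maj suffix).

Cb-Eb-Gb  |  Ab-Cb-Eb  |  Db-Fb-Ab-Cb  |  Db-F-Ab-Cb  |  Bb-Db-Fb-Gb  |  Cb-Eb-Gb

Cb-Eb-Gb has root Cb, degree 1 in Cb major, so I.
Ab-Cb-Eb has root Ab, degree 6 in Cb major, so vi.
Db-Fb-Ab-Cb: root Db is the supertonic; minor seventh chord there is ii7.
Db-F-Ab-Cb: chromatic; Db is V of V, so V7/V.
Bb-Db-Fb-Gb: root Gb is the dominant; dominant seventh chord there is V65.
Cb-Eb-Gb: major triad on Cb = scale degree 1 → I.

I - vi - ii7 - V7/V - V65 - I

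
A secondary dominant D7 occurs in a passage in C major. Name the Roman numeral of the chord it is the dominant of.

V

The chord is a dominant seventh chord on D.
A dominant resolves down a perfect fifth: D → G. In C major, G is scale degree 5, i.e. V.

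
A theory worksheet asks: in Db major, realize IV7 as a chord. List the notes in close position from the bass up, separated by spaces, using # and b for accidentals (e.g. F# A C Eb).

Gb Bb Db F

The numeral's case and figure indicate a major seventh chord. In Db major its root, the fourth degree, is Gb.
Stacking thirds from Gb gives Gb-Bb-Db-F.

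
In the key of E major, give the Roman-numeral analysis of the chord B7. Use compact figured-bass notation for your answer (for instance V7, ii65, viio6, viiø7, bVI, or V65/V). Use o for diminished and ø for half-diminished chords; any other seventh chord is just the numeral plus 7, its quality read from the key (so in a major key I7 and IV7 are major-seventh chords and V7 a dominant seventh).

Stacked in thirds the chord is B-D#-F#-A: a dominant seventh chord on B.
B is scale degree 5 in E major, and a dominant seventh chord on that degree is written V7.

V7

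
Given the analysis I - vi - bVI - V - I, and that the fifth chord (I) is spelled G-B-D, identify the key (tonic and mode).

I is given as G-B-D — a major triad with root G.
If G is scale degree 1 and the mode makes that degree carry a major triad, the tonic is G and the mode is major.

G major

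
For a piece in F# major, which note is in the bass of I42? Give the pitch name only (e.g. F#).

E#

I in F# major has root F#; the chord is F#-A#-C#-E#.
The figure 42 means third inversion — the seventh is in the bass.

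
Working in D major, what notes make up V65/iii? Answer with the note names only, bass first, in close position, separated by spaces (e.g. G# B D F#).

The slash means an applied dominant: we want the dominant of iii. In D major, iii is F# minor, and its dominant is built on C#.
Building a dominant seventh chord on C# gives C#-E#-G#-B.
The figured bass 65 indicates first inversion, placing the third (E#) in the bass: E#-G#-B-C#.

E# G# B C#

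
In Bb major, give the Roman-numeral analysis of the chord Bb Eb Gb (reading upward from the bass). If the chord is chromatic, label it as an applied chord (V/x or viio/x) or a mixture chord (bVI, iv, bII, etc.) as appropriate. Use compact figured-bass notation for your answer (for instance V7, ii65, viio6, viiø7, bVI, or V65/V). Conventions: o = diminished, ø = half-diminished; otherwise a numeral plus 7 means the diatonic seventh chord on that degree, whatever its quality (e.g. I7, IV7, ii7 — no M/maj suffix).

iv64

The pitches Eb-Gb-Bb form a minor triad rooted on Eb.
Eb is the fourth degree of Bb major. This is the minor subdominant, borrowed from the parallel minor.
With Bb in the bass the chord is in second inversion, so the figured bass is 64.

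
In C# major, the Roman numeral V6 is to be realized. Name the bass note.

B#

V in C# major has root G#; the chord is G#-B#-D#.
The figure 6 means first inversion — the third is in the bass.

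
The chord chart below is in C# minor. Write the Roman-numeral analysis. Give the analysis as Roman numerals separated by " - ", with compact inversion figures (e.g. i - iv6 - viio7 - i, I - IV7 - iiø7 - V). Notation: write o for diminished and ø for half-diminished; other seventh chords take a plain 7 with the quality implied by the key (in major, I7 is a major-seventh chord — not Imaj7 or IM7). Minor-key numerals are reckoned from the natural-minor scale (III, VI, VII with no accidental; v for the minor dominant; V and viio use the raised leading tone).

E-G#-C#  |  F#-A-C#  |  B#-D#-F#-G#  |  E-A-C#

i6 - iv - V65 - VI64

E-G#-C#: root C# is the tonic; minor triad there is i6.
F#-A-C#: minor triad on F# = scale degree 4 → iv.
B#-D#-F#-G#: dominant seventh chord on G# = scale degree 5 → V65.
E-A-C#: major triad on A = scale degree 6 → VI64.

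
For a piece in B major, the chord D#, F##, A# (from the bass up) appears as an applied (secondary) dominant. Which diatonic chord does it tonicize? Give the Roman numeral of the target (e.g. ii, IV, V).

vi

The chord is a major triad on D#.
A dominant resolves down a perfect fifth: D# → G#. In B major, G# is scale degree 6, i.e. vi.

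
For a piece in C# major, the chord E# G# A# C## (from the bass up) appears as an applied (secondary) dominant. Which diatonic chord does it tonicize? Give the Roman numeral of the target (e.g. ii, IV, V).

The chord is a dominant seventh chord on A#.
A dominant resolves down a perfect fifth: A# → D#. In C# major, D# is scale degree 2, i.e. ii.

ii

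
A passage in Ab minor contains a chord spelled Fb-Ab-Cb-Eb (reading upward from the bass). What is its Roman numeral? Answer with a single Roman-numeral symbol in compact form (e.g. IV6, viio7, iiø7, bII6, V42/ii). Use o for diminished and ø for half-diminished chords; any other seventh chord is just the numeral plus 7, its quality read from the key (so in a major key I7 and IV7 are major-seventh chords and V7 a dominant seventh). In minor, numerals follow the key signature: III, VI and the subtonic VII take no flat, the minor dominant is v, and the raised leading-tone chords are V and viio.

VI7

Stacked in thirds the chord is Fb-Ab-Cb-Eb: a major seventh chord on Fb.
In Ab minor, Fb is the submediant; the diatonic major seventh chord there is VI7.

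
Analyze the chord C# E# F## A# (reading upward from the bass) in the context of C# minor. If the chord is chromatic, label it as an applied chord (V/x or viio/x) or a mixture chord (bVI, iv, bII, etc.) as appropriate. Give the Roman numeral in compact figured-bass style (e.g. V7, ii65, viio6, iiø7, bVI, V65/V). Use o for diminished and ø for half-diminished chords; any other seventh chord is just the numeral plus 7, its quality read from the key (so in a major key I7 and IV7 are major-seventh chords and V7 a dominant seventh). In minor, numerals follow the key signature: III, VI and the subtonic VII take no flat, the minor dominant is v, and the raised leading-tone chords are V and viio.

viiø43/V

The pitches F##-A#-C#-E# form a half-diminished seventh chord rooted on F##.
F## sits a half step below G# (V in C# minor); a diminished chord there is the applied leading-tone chord of V.
With C# in the bass the chord is in second inversion, so the figured bass is 43.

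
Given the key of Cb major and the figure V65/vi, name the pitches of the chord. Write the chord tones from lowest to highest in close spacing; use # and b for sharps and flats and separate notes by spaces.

G Bb Db Eb

V65/vi is a secondary dominant — the dominant seventh of vi. vi in Cb major is Ab, so the applied chord's root is Eb, a perfect fifth above.
Building a dominant seventh chord on Eb gives Eb-G-Bb-Db.
With the 65 figure the chord is in first inversion; from the bass G upward in close position it reads G-Bb-Db-Eb.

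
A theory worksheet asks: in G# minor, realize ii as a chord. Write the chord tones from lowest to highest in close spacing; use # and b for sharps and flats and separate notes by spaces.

ii is the minor supertonic, borrowed from the parallel major (the Dorian ii). In G# minor that root is A#.
So the chord is A#-C#-E#.

A# C# E#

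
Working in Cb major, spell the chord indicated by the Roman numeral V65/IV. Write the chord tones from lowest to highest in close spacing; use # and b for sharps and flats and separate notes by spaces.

The slash means an applied dominant: we want the dominant of IV. In Cb major, IV is Fb major, and its dominant is built on Cb.
Building a dominant seventh chord on Cb gives Cb-Eb-Gb-Bbb.
With the 65 figure the chord is in first inversion; from the bass Eb upward in close position it reads Eb-Gb-Bbb-Cb.

Eb Gb Bbb Cb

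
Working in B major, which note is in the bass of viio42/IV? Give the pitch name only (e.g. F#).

C

The applied chord viio42/IV is rooted on D#: D#-F#-A-C.
The figure 42 means third inversion — the seventh is in the bass.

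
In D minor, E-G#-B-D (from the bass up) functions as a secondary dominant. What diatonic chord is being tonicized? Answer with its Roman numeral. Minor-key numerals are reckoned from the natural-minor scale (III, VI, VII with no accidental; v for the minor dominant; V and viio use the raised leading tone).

The chord is a dominant seventh chord on E.
A dominant resolves down a perfect fifth: E → A. In D minor, A is scale degree 5, i.e. V.

V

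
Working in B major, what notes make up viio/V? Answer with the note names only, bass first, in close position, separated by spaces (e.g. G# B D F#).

The slash marks an applied leading-tone chord: viio of V. In B major, V is F#, so the leading tone to it is E#, a half step below.
Building a diminished triad on E# gives E#-G#-B.

E# G# B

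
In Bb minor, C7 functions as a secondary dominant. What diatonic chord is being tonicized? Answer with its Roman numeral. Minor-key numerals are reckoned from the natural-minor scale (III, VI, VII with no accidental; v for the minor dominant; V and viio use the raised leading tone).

The chord is a dominant seventh chord on C.
A dominant resolves down a perfect fifth: C → F. In Bb minor, F is scale degree 5, i.e. V.

V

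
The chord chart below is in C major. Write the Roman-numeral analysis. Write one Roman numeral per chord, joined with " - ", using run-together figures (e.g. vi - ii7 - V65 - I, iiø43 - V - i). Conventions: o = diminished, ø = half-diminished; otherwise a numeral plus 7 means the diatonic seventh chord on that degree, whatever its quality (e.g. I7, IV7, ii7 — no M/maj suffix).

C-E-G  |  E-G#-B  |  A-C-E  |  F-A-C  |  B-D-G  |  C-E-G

I - V/vi - vi - IV - V6 - I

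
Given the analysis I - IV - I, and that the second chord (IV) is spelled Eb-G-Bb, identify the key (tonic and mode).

The anchor chord is a major triad on Eb, labeled IV.
If Eb is scale degree 4 and the mode makes that degree carry a major triad, the tonic is Bb and the mode is major.

Bb major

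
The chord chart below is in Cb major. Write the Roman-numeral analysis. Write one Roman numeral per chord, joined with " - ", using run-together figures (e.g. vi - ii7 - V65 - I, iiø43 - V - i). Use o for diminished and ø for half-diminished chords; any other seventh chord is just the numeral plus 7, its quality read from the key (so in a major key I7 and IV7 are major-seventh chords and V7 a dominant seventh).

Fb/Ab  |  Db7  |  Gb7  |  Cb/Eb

IV6 - V7/V - V7 - I6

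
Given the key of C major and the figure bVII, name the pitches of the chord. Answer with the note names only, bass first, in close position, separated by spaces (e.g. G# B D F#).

Bb D F

bVII is a major triad on the lowered seventh degree (the subtonic), borrowed from the parallel minor. In C major that root is Bb.
So the chord is Bb-D-F.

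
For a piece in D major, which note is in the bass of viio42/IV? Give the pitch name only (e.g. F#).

Eb

The applied chord viio42/IV is rooted on F#: F#-A-C-Eb.
The figure 42 means third inversion — the seventh is in the bass.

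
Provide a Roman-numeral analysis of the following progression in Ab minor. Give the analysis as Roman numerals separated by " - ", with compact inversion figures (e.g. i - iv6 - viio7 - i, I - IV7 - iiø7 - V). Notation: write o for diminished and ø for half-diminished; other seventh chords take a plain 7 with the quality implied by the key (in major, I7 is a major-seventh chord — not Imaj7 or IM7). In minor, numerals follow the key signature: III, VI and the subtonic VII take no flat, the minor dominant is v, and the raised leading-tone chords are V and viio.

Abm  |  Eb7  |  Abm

i - V7 - i

Abm has root Ab, degree 1 in Ab minor, so i.
Eb7: dominant seventh chord on Eb = scale degree 5 → V7.
Abm has root Ab, degree 1 in Ab minor, so i.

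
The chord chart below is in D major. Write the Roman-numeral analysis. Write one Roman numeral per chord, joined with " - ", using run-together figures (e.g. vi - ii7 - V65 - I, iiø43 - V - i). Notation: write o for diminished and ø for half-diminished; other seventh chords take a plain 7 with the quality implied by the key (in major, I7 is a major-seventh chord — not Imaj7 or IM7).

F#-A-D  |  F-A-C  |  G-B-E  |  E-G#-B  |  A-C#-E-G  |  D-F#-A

I6 - bIII - ii6 - V/V - V7 - I

F#-A-D: root D is the tonic; major triad there is I6.
F-A-C: F with this quality isn't in the key; it's bIII, borrowed from the parallel minor.
G-B-E has root E, degree 2 in D major, so ii6.
E-G#-B: a major triad on E, the applied dominant of V → V/V.
A-C#-E-G: dominant seventh chord on A = scale degree 5 → V7.
D-F#-A: major triad on D = scale degree 1 → I.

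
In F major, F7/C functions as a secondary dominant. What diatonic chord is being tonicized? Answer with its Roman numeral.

The chord is a dominant seventh chord on F.
A dominant resolves down a perfect fifth: F → Bb. In F major, Bb is scale degree 4, i.e. IV.

IV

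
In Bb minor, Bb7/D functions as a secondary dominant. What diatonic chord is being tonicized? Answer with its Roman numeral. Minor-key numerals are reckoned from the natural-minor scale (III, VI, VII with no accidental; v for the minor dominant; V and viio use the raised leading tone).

iv

The chord is a dominant seventh chord on Bb.
A dominant resolves down a perfect fifth: Bb → Eb. In Bb minor, Eb is scale degree 4, i.e. iv.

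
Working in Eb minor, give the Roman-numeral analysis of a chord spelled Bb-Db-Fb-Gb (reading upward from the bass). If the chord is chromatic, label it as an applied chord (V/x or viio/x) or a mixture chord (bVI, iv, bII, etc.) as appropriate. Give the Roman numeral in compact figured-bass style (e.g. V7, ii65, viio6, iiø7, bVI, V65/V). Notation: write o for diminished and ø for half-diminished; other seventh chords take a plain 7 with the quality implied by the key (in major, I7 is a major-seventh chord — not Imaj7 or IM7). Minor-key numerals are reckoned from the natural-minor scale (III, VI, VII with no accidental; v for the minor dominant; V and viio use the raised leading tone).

V65/VI

The pitches Gb-Bb-Db-Fb form a dominant seventh chord rooted on Gb.
Gb is not a diatonic chord root with this quality in Eb minor, but it lies a perfect fifth above Cb (VI), so the chord functions as an applied dominant of VI.
With Bb in the bass the chord is in first inversion, so the figured bass is 65.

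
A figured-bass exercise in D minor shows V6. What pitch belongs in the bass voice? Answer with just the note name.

C#

V in D minor has root A; the chord is A-C#-E.
The figure 6 means first inversion — the third is in the bass.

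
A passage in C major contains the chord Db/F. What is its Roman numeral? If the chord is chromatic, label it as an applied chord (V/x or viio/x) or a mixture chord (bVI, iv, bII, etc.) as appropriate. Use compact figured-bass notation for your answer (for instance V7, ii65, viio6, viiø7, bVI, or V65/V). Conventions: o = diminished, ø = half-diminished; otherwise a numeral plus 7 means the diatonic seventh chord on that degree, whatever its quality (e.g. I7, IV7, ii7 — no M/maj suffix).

bII6

The pitches Db-F-Ab form a major triad rooted on Db.
Db is the lowered second degree of C major (diatonic 2 would be D). This is the Neapolitan sixth — a major triad on the lowered second degree, here in its customary first inversion.
With F in the bass the chord is in first inversion, so the figured bass is 6.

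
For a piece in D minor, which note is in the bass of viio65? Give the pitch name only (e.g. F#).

viio in D minor has root C#; the chord is C#-E-G-Bb.
The figure 65 means first inversion — the third is in the bass.

E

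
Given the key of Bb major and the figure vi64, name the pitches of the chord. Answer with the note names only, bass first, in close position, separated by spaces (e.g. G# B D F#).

D G Bb

The numeral's case and figure indicate a minor triad. In Bb major its root, the submediant, is G.
That chord is spelled G-Bb-D.
The figured bass 64 indicates second inversion, placing the fifth (D) in the bass: D-G-Bb.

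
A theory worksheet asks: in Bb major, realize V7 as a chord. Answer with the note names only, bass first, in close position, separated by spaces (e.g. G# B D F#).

In Bb major, scale degree 5 is F, and the diatonic chord built there is a dominant seventh chord.
Stacking thirds from F gives F-A-C-Eb.

F A C Eb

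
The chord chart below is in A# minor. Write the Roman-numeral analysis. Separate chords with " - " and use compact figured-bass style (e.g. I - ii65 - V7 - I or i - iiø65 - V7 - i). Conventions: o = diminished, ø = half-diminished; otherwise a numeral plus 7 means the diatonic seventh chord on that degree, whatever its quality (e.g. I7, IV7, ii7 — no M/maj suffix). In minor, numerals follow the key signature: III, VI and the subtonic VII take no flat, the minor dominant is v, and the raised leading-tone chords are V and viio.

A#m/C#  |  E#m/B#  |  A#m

i6 - v64 - i

A#m/C# has root A#, degree 1 in A# minor, so i6.
E#m/B# has root E#, degree 5 in A# minor, so v64.
A#m: root A# is the tonic; minor triad there is i.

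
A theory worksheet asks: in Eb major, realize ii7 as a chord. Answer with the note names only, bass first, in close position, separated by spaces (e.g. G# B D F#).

F Ab C Eb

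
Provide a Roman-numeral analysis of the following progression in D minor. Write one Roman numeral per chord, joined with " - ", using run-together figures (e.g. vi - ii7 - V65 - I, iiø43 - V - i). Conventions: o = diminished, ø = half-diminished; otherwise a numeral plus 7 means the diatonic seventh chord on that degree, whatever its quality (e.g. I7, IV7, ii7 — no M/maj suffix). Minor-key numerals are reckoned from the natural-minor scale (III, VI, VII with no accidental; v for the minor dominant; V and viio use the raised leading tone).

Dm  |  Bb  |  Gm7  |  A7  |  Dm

i - VI - iv7 - V7 - i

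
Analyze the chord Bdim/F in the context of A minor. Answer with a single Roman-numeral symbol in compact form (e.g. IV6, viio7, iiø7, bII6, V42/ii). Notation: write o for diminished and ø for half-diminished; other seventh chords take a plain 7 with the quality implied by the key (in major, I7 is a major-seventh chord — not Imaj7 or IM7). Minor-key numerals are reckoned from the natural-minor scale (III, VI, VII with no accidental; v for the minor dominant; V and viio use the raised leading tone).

The pitches B-D-F form a diminished triad rooted on B.
B is scale degree 2 in A minor, and a diminished triad on that degree is written iio.
With F in the bass the chord is in second inversion, so the figured bass is 64.

iio64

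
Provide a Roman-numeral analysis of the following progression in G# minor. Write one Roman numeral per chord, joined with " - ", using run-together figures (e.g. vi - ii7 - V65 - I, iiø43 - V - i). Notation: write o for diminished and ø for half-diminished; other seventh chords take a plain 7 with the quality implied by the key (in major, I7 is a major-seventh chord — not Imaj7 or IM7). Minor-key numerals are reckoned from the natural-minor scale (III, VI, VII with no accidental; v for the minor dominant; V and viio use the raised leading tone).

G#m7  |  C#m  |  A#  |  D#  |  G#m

i7 - iv - V/V - V - i

G#m7: root G# is the tonic; minor seventh chord there is i7.
C#m has root C#, degree 4 in G# minor, so iv.
A# is the secondary dominant of V (major triad on A#): V/V.
D# has root D#, degree 5 in G# minor, so V.
G#m has root G#, degree 1 in G# minor, so i.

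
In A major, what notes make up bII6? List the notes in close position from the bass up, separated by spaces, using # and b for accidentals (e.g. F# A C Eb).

Scale degree 2 in A major is B; lowering it a half step gives Bb. bII6 is the Neapolitan sixth — a major triad on the lowered second degree, here in its customary first inversion.
So the chord is Bb-D-F, a major triad.
With the 6 figure the chord is in first inversion; from the bass D upward in close position it reads D-F-Bb.

D F Bb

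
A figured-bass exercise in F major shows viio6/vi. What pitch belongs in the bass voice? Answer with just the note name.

E

The applied chord viio6/vi is rooted on C#: C#-E-G.
The figure 6 means first inversion — the third is in the bass.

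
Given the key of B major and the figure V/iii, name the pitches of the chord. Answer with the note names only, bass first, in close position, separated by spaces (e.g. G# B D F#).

A# C## E#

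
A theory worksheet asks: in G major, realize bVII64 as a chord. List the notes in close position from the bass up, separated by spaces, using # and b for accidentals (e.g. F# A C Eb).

C F A

Scale degree 7 in G major is F#; lowering it a half step gives F. bVII64 is a major triad on the lowered seventh degree (the subtonic), borrowed from the parallel minor.
So the chord is F-A-C, a major triad.
The figured bass 64 indicates second inversion, placing the fifth (C) in the bass: C-F-A.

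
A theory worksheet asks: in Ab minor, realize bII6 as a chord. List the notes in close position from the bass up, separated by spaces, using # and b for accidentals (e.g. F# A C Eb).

Scale degree 2 in Ab minor is Bb; lowering it a half step gives Bbb. bII6 is the Neapolitan sixth — a major triad on the lowered second degree, here in its customary first inversion.
So the chord is Bbb-Db-Fb.
With the 6 figure the chord is in first inversion; from the bass Db upward in close position it reads Db-Fb-Bbb.

Db Fb Bbb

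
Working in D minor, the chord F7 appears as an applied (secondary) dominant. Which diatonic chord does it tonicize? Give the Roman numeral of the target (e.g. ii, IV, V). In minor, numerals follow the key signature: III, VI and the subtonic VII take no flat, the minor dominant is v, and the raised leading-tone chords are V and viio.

The chord is a dominant seventh chord on F.
A dominant resolves down a perfect fifth: F → Bb. In D minor, Bb is scale degree 6, i.e. VI.

VI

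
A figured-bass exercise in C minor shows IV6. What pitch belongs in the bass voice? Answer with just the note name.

A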